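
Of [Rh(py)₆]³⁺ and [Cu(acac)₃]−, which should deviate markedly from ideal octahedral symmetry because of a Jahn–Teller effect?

[Cu(acac)₃]−

[Rh(py)₆]³⁺: Pyridine is neutral; balancing the +3 overall charge requires Rh(III). Rhodium is a group-9 element; Rh(III) is therefore d⁶. A 4d ion has a large Δₒ and is invariably low-spin. The d⁶ configuration leaves the e_g set evenly filled (or empty) — no strong Jahn–Teller driving force.
[Cu(acac)₃]−: Summing ligand charges against the −1 overall charge gives an oxidation state of +2 for copper. Copper is a group-11 element; Cu(II) is therefore d⁹. The t₂g⁶e_g³ configuration has an unevenly filled e_g set; the Jahn–Teller theorem predicts a tetragonal distortion (typically axial elongation) to lift the degeneracy.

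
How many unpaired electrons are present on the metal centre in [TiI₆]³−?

1 unpaired electron

Ligand charges: each iodide is −1. With an overall charge of −3 the titanium centre must be in the +3 oxidation state.
Group 4 minus oxidation state 3 gives a d¹ configuration.
In an octahedral field the d¹ configuration is t₂g¹e_g⁰ (only one arrangement possible), giving 1 unpaired electron.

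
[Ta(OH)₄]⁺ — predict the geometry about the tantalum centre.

Summing ligand charges against the +1 overall charge gives an oxidation state of +5 for tantalum.
Group 5 minus oxidation state 5 gives a d⁰ configuration.
Coordination number: 4.
A d⁰ ion has no crystal-field stabilisation preference between square planar and tetrahedral, so four ligands adopt the sterically favoured tetrahedral geometry.

tetrahedral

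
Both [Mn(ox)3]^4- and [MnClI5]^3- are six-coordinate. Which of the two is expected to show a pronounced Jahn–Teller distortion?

[Mn(ox)3]^4-: Summing ligand charges against the −4 overall charge gives an oxidation state of +2 for manganese. Mn sits in group 7, so the d-electron count is 7 − 2 = 5. Oxalate is a weak-field ligand for a first-row metal, so the complex is high-spin. The d⁵ configuration leaves the e_g set evenly filled (or empty) — no strong Jahn–Teller driving force.
[MnClI5]^3-: Ligand charges: each chloride is −1; each iodide is −1. With an overall charge of −3 the manganese centre must be in the +3 oxidation state. Manganese is a group-7 element; Mn(III) is therefore d⁴. Chloride and iodide are weak-field ligands for a first-row metal, so the complex is high-spin. The t₂g³e_g¹ (high-spin) configuration has an unevenly filled e_g set; the Jahn–Teller theorem predicts a tetragonal distortion (typically axial elongation) to lift the degeneracy.

[MnClI5]^3-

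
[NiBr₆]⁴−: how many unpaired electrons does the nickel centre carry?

2

Summing ligand charges against the −4 overall charge gives an oxidation state of +2 for nickel.
Ni sits in group 10, so the d-electron count is 10 − 2 = 8.
In an octahedral field the d⁸ configuration is t₂g⁶e_g² (only one arrangement possible), giving 2 unpaired electrons.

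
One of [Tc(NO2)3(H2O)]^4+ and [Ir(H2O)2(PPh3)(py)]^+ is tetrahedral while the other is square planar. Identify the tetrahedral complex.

For [Tc(NO2)3(H2O)]^4+: Each nitro (N-bound nitrite) is −1; water is neutral; balancing the +4 overall charge requires Tc(VII). Technetium is a group-7 element; Tc(VII) is therefore d⁰. A d⁰ ion has no crystal-field stabilisation preference between square planar and tetrahedral, so four ligands adopt the sterically favoured tetrahedral geometry. → tetrahedral.
For [Ir(H2O)2(PPh3)(py)]^+: Summing ligand charges against the +1 overall charge gives an oxidation state of +1 for iridium. Iridium is a group-9 element; Ir(I) is therefore d⁸. A 5d d⁸ ion has a large crystal-field splitting; square planar leaves the high-energy d_{x²−y²} orbital empty and maximises CFSE. → square planar.

[Tc(NO2)3(H2O)]^4+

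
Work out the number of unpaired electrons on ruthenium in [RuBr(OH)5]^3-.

1

Ligand charges: each bromide is −1; each hydroxide is −1. With an overall charge of −3 the ruthenium centre must be in the +3 oxidation state.
Ru sits in group 8, so the d-electron count is 8 − 3 = 5.
The spin state decides the count: a 4d ion has a large Δₒ and is invariably low-spin.
An octahedral low-spin d⁵ ion is t₂g⁵e_g⁰, giving 1 unpaired electron.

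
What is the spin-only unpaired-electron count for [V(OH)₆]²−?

1 unpaired electron

Each hydroxide is −1; balancing the −2 overall charge requires V(IV).
V sits in group 5, so the d-electron count is 5 − 4 = 1.
In an octahedral field the d¹ configuration is t₂g¹e_g⁰ (only one arrangement possible), giving 1 unpaired electron.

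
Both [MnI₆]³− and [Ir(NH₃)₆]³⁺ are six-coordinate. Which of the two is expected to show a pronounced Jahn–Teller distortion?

[MnI₆]³−: Each iodide is −1; balancing the −3 overall charge requires Mn(III). Mn sits in group 7, so the d-electron count is 7 − 3 = 4. Iodide is a weak-field ligand for a first-row metal, so the complex is high-spin. The t₂g³e_g¹ (high-spin) configuration has an unevenly filled e_g set; the Jahn–Teller theorem predicts a tetragonal distortion (typically axial elongation) to lift the degeneracy.
[Ir(NH₃)₆]³⁺: Ligand charges: ammonia is neutral. With an overall charge of +3 the iridium centre must be in the +3 oxidation state. Ir sits in group 9, so the d-electron count is 9 − 3 = 6. A 5d ion has a large Δₒ and is invariably low-spin. The d⁶ configuration leaves the e_g set evenly filled (or empty) — no strong Jahn–Teller driving force.

[MnI₆]³−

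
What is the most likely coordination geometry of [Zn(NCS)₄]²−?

tetrahedral

Summing ligand charges against the −2 overall charge gives an oxidation state of +2 for zinc.
Zn sits in group 12, so the d-electron count is 12 − 2 = 10.
With 4 monodentate ligands the coordination number is 4.
A d¹⁰ ion has no crystal-field stabilisation preference between square planar and tetrahedral, so four ligands adopt the sterically favoured tetrahedral geometry.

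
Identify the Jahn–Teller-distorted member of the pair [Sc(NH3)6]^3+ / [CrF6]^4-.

[Sc(NH3)6]^3+: Ligand charges: ammonia is neutral. With an overall charge of +3 the scandium centre must be in the +3 oxidation state. Sc sits in group 3, so the d-electron count is 3 − 3 = 0. The d⁰ configuration leaves the e_g set evenly filled (or empty) — no strong Jahn–Teller driving force.
[CrF6]^4-: Ligand charges: each fluoride is −1. With an overall charge of −4 the chromium centre must be in the +2 oxidation state. Cr sits in group 6, so the d-electron count is 6 − 2 = 4. Fluoride is a weak-field ligand for a first-row metal, so the complex is high-spin. The t₂g³e_g¹ (high-spin) configuration has an unevenly filled e_g set; the Jahn–Teller theorem predicts a tetragonal distortion (typically axial elongation) to lift the degeneracy.

[CrF6]^4-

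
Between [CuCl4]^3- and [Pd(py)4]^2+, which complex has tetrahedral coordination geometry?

[CuCl4]^3-

For [CuCl4]^3-: Ligand charges: each chloride is −1. With an overall charge of −3 the copper centre must be in the +1 oxidation state. Copper is a group-11 element; Cu(I) is therefore d¹⁰. A d¹⁰ ion has no crystal-field stabilisation preference between square planar and tetrahedral, so four ligands adopt the sterically favoured tetrahedral geometry. → tetrahedral.
For [Pd(py)4]^2+: Pyridine is neutral; balancing the +2 overall charge requires Pd(II). Group 10 minus oxidation state 2 gives a d⁸ configuration. A 4d d⁸ ion has a large crystal-field splitting; square planar leaves the high-energy d_{x²−y²} orbital empty and maximises CFSE. → square planar.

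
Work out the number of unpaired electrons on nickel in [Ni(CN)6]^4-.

Ligand charges: each cyanide is −1. With an overall charge of −4 the nickel centre must be in the +2 oxidation state.
Group 10 minus oxidation state 2 gives a d⁸ configuration.
In an octahedral field the d⁸ configuration is t₂g⁶e_g² (only one arrangement possible), giving 2 unpaired electrons.

2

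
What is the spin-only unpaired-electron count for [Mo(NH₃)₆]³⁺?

3 unpaired electrons

Ligand charges: ammonia is neutral. With an overall charge of +3 the molybdenum centre must be in the +3 oxidation state.
Mo sits in group 6, so the d-electron count is 6 − 3 = 3.
In an octahedral field the d³ configuration is t₂g³e_g⁰ (only one arrangement possible), giving 3 unpaired electrons.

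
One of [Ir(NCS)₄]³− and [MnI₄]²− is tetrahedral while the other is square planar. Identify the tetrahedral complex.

[MnI₄]²−

For [Ir(NCS)₄]³−: Summing ligand charges against the −3 overall charge gives an oxidation state of +1 for iridium. Ir sits in group 9, so the d-electron count is 9 − 1 = 8. A 5d d⁸ ion has a large crystal-field splitting; square planar leaves the high-energy d_{x²−y²} orbital empty and maximises CFSE. → square planar.
For [MnI₄]²−: Each iodide is −1; balancing the −2 overall charge requires Mn(II). Manganese is a group-7 element; Mn(II) is therefore d⁵. A high-spin d⁵ ion has zero CFSE in either geometry, so four ligands adopt the sterically favoured tetrahedral geometry. → tetrahedral.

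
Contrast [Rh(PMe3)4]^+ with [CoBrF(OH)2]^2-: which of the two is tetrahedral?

For [Rh(PMe3)4]^+: Summing ligand charges against the +1 overall charge gives an oxidation state of +1 for rhodium. Rh sits in group 9, so the d-electron count is 9 − 1 = 8. A 4d d⁸ ion has a large crystal-field splitting; square planar leaves the high-energy d_{x²−y²} orbital empty and maximises CFSE. → square planar.
For [CoBrF(OH)2]^2-: Summing ligand charges against the −2 overall charge gives an oxidation state of +2 for cobalt. Cobalt is a group-9 element; Co(II) is therefore d⁷. For a high-spin 3d d⁷ ion with weak-field ligands the small Δₜ gives little square-planar CFSE advantage, so four ligands adopt the sterically favoured tetrahedral geometry. → tetrahedral.

[CoBrF(OH)2]^2-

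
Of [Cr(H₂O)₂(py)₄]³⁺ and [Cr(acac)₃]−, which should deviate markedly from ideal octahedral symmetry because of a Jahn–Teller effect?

[Cr(acac)₃]−

[Cr(H₂O)₂(py)₄]³⁺: Ligand charges: water is neutral; pyridine is neutral. With an overall charge of +3 the chromium centre must be in the +3 oxidation state. Group 6 minus oxidation state 3 gives a d³ configuration. The d³ configuration leaves the e_g set evenly filled (or empty) — no strong Jahn–Teller driving force.
[Cr(acac)₃]−: Summing ligand charges against the −1 overall charge gives an oxidation state of +2 for chromium. Group 6 minus oxidation state 2 gives a d⁴ configuration. Acetylacetonate is a weak-field ligand for a first-row metal, so the complex is high-spin. The t₂g³e_g¹ (high-spin) configuration has an unevenly filled e_g set; the Jahn–Teller theorem predicts a tetragonal distortion (typically axial elongation) to lift the degeneracy.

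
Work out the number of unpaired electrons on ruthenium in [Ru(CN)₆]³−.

Each cyanide is −1; balancing the −3 overall charge requires Ru(III).
Ru sits in group 8, so the d-electron count is 8 − 3 = 5.
The spin state decides the count: a 4d ion has a large Δₒ and is invariably low-spin.
An octahedral low-spin d⁵ ion is t₂g⁵e_g⁰, giving 1 unpaired electron.

1 unpaired electron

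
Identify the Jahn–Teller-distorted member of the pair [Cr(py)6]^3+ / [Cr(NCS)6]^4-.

[Cr(py)6]^3+: Ligand charges: pyridine is neutral. With an overall charge of +3 the chromium centre must be in the +3 oxidation state. Group 6 minus oxidation state 3 gives a d³ configuration. The d³ configuration leaves the e_g set evenly filled (or empty) — no strong Jahn–Teller driving force.
[Cr(NCS)6]^4-: Summing ligand charges against the −4 overall charge gives an oxidation state of +2 for chromium. Group 6 minus oxidation state 2 gives a d⁴ configuration. Isothiocyanate is a weak-field ligand for a first-row metal, so the complex is high-spin. The t₂g³e_g¹ (high-spin) configuration has an unevenly filled e_g set; the Jahn–Teller theorem predicts a tetragonal distortion (typically axial elongation) to lift the degeneracy.

[Cr(NCS)6]^4-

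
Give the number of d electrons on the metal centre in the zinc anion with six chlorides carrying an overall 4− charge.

d10

Summing ligand charges against the −4 overall charge gives an oxidation state of +2 for zinc.
Zn sits in group 12, so the d-electron count is 12 − 2 = 10.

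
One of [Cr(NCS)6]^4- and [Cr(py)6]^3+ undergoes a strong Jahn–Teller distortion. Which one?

[Cr(NCS)6]^4-

[Cr(NCS)6]^4-: Summing ligand charges against the −4 overall charge gives an oxidation state of +2 for chromium. Cr sits in group 6, so the d-electron count is 6 − 2 = 4. Isothiocyanate is a weak-field ligand for a first-row metal, so the complex is high-spin. The t₂g³e_g¹ (high-spin) configuration has an unevenly filled e_g set; the Jahn–Teller theorem predicts a tetragonal distortion (typically axial elongation) to lift the degeneracy.
[Cr(py)6]^3+: Ligand charges: pyridine is neutral. With an overall charge of +3 the chromium centre must be in the +3 oxidation state. Chromium is a group-6 element; Cr(III) is therefore d³. The d³ configuration leaves the e_g set evenly filled (or empty) — no strong Jahn–Teller driving force.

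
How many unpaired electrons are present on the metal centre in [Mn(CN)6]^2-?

3

Ligand charges: each cyanide is −1. With an overall charge of −2 the manganese centre must be in the +4 oxidation state.
Group 7 minus oxidation state 4 gives a d³ configuration.
In an octahedral field the d³ configuration is t₂g³e_g⁰ (only one arrangement possible), giving 3 unpaired electrons.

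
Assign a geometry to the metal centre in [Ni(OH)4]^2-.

Summing ligand charges against the −2 overall charge gives an oxidation state of +2 for nickel.
Nickel is a group-10 element; Ni(II) is therefore d⁸.
With 4 monodentate ligands the coordination number is 4.
Hydroxide is a weak-field ligand.
With weak-field ligands the CFSE gain from square planar is small, so a 3d d⁸ ion takes the sterically preferred tetrahedral geometry.

tetrahedral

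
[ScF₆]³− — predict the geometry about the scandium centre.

octahedral

Ligand charges: each fluoride is −1. With an overall charge of −3 the scandium centre must be in the +3 oxidation state.
Scandium is a group-3 element; Sc(III) is therefore d⁰.
Coordination number: 6.
Six donors around a single metal centre give an octahedral coordination sphere.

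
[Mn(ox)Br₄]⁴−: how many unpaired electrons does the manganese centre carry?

Ligand charges: each oxalate is −2; each bromide is −1. With an overall charge of −4 the manganese centre must be in the +2 oxidation state.
Mn sits in group 7, so the d-electron count is 7 − 2 = 5.
Counting donor atoms: 1×oxalate (bidentate) → 2 donors; 4×bromide (monodentate) → 4 donors. Coordination number = 6.
The spin state decides the count: Bromide and oxalate are weak-field ligands for a first-row metal, so the complex is high-spin.
An octahedral high-spin d⁵ ion is t₂g³e_g², giving 5 unpaired electrons.

5 unpaired electrons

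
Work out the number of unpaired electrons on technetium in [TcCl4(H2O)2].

3 unpaired electrons

Summing ligand charges against the 0 overall charge gives an oxidation state of +4 for technetium.
Group 7 minus oxidation state 4 gives a d³ configuration.
In an octahedral field the d³ configuration is t₂g³e_g⁰ (only one arrangement possible), giving 3 unpaired electrons.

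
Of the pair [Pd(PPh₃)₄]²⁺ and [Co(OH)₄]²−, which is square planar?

For [Pd(PPh₃)₄]²⁺: Triphenylphosphine is neutral; balancing the +2 overall charge requires Pd(II). Group 10 minus oxidation state 2 gives a d⁸ configuration. A 4d d⁸ ion has a large crystal-field splitting; square planar leaves the high-energy d_{x²−y²} orbital empty and maximises CFSE. → square planar.
For [Co(OH)₄]²−: Ligand charges: each hydroxide is −1. With an overall charge of −2 the cobalt centre must be in the +2 oxidation state. Cobalt is a group-9 element; Co(II) is therefore d⁷. For a high-spin 3d d⁷ ion with weak-field ligands the small Δₜ gives little square-planar CFSE advantage, so four ligands adopt the sterically favoured tetrahedral geometry. → tetrahedral.

[Pd(PPh₃)₄]²⁺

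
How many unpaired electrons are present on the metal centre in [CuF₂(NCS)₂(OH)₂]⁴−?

1 unpaired electron

Ligand charges: each fluoride is −1; each isothiocyanate is −1; each hydroxide is −1. With an overall charge of −4 the copper centre must be in the +2 oxidation state.
Copper is a group-11 element; Cu(II) is therefore d⁹.
In an octahedral field the d⁹ configuration is t₂g⁶e_g³ (only one arrangement possible), giving 1 unpaired electron.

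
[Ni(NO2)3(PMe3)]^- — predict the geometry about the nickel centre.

square planar

Ligand charges: each nitro (N-bound nitrite) is −1; trimethylphosphine is neutral. With an overall charge of −1 the nickel centre must be in the +2 oxidation state.
Group 10 minus oxidation state 2 gives a d⁸ configuration.
With 4 monodentate ligands the coordination number is 4.
Nitro (N-bound nitrite) and trimethylphosphine are strong-field ligands (high in the spectrochemical series).
A 3d d⁸ ion with strong-field ligands gains enough CFSE to favour square planar over tetrahedral.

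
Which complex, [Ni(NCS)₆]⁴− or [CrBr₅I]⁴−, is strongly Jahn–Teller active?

[CrBr₅I]⁴−

[Ni(NCS)₆]⁴−: Summing ligand charges against the −4 overall charge gives an oxidation state of +2 for nickel. Ni sits in group 10, so the d-electron count is 10 − 2 = 8. The d⁸ configuration leaves the e_g set evenly filled (or empty) — no strong Jahn–Teller driving force.
[CrBr₅I]⁴−: Each bromide is −1; each iodide is −1; balancing the −4 overall charge requires Cr(II). Group 6 minus oxidation state 2 gives a d⁴ configuration. Bromide and iodide are weak-field ligands for a first-row metal, so the complex is high-spin. The t₂g³e_g¹ (high-spin) configuration has an unevenly filled e_g set; the Jahn–Teller theorem predicts a tetragonal distortion (typically axial elongation) to lift the degeneracy.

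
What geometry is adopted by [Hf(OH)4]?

tetrahedral

Summing ligand charges against the 0 overall charge gives an oxidation state of +4 for hafnium.
Hafnium is a group-4 element; Hf(IV) is therefore d⁰.
With 4 monodentate ligands the coordination number is 4.
A d⁰ ion has no crystal-field stabilisation preference between square planar and tetrahedral, so four ligands adopt the sterically favoured tetrahedral geometry.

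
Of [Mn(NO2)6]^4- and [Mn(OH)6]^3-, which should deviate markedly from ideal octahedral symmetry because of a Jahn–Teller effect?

[Mn(NO2)6]^4-: Ligand charges: each nitro (N-bound nitrite) is −1. With an overall charge of −4 the manganese centre must be in the +2 oxidation state. Mn sits in group 7, so the d-electron count is 7 − 2 = 5. Nitro (N-bound nitrite) is a strong-field ligand (high in the spectrochemical series) for a first-row metal, so the complex is low-spin. The d⁵ configuration leaves the e_g set evenly filled (or empty) — no strong Jahn–Teller driving force.
[Mn(OH)6]^3-: Each hydroxide is −1; balancing the −3 overall charge requires Mn(III). Mn sits in group 7, so the d-electron count is 7 − 3 = 4. Hydroxide is a weak-field ligand for a first-row metal, so the complex is high-spin. The t₂g³e_g¹ (high-spin) configuration has an unevenly filled e_g set; the Jahn–Teller theorem predicts a tetragonal distortion (typically axial elongation) to lift the degeneracy.

[Mn(OH)6]^3-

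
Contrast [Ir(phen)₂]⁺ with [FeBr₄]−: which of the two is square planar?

[Ir(phen)₂]⁺

For [Ir(phen)₂]⁺: Ligand charges: 1,10-phenanthroline is neutral. With an overall charge of +1 the iridium centre must be in the +1 oxidation state. Iridium is a group-9 element; Ir(I) is therefore d⁸. A 5d d⁸ ion has a large crystal-field splitting; square planar leaves the high-energy d_{x²−y²} orbital empty and maximises CFSE. → square planar.
For [FeBr₄]−: Each bromide is −1; balancing the −1 overall charge requires Fe(III). Fe sits in group 8, so the d-electron count is 8 − 3 = 5. A high-spin d⁵ ion has zero CFSE in either geometry, so four ligands adopt the sterically favoured tetrahedral geometry. → tetrahedral.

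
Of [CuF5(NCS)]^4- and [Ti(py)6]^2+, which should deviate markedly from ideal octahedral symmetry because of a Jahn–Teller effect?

[CuF5(NCS)]^4-

[CuF5(NCS)]^4-: Summing ligand charges against the −4 overall charge gives an oxidation state of +2 for copper. Copper is a group-11 element; Cu(II) is therefore d⁹. The t₂g⁶e_g³ configuration has an unevenly filled e_g set; the Jahn–Teller theorem predicts a tetragonal distortion (typically axial elongation) to lift the degeneracy.
[Ti(py)6]^2+: Summing ligand charges against the +2 overall charge gives an oxidation state of +2 for titanium. Ti sits in group 4, so the d-electron count is 4 − 2 = 2. The d² configuration leaves the e_g set evenly filled (or empty) — no strong Jahn–Teller driving force.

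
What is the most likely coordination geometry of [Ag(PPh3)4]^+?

Triphenylphosphine is neutral; balancing the +1 overall charge requires Ag(I).
Ag sits in group 11, so the d-electron count is 11 − 1 = 10.
With 4 monodentate ligands the coordination number is 4.
A d¹⁰ ion has no crystal-field stabilisation preference between square planar and tetrahedral, so four ligands adopt the sterically favoured tetrahedral geometry.

tetrahedral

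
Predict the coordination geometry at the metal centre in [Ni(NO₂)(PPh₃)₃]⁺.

square planar

Summing ligand charges against the +1 overall charge gives an oxidation state of +2 for nickel.
Nickel is a group-10 element; Ni(II) is therefore d⁸.
With 4 monodentate ligands the coordination number is 4.
Nitro (N-bound nitrite) and triphenylphosphine are strong-field ligands (high in the spectrochemical series).
A 3d d⁸ ion with strong-field ligands gains enough CFSE to favour square planar over tetrahedral.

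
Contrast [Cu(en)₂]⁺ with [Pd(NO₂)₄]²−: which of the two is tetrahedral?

For [Cu(en)₂]⁺: Ethylenediamine is neutral; balancing the +1 overall charge requires Cu(I). Copper is a group-11 element; Cu(I) is therefore d¹⁰. A d¹⁰ ion has no crystal-field stabilisation preference between square planar and tetrahedral, so four ligands adopt the sterically favoured tetrahedral geometry. → tetrahedral.
For [Pd(NO₂)₄]²−: Ligand charges: each nitro (N-bound nitrite) is −1. With an overall charge of −2 the palladium centre must be in the +2 oxidation state. Group 10 minus oxidation state 2 gives a d⁸ configuration. A 4d d⁸ ion has a large crystal-field splitting; square planar leaves the high-energy d_{x²−y²} orbital empty and maximises CFSE. → square planar.

[Cu(en)₂]⁺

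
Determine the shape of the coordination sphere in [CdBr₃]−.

trigonal planar

Ligand charges: each bromide is −1. With an overall charge of −1 the cadmium centre must be in the +2 oxidation state.
Cadmium is a group-12 element; Cd(II) is therefore d¹⁰.
With 3 monodentate ligands the coordination number is 3.
Three ligands around a d¹⁰ centre minimise repulsion in a trigonal-planar arrangement.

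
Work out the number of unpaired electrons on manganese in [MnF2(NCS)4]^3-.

Summing ligand charges against the −3 overall charge gives an oxidation state of +3 for manganese.
Group 7 minus oxidation state 3 gives a d⁴ configuration.
The spin state decides the count: Fluoride and isothiocyanate are weak-field ligands for a first-row metal, so the complex is high-spin.
An octahedral high-spin d⁴ ion is t₂g³e_g¹, giving 4 unpaired electrons.

4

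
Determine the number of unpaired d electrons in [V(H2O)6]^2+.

Summing ligand charges against the +2 overall charge gives an oxidation state of +2 for vanadium.
Group 5 minus oxidation state 2 gives a d³ configuration.
In an octahedral field the d³ configuration is t₂g³e_g⁰ (only one arrangement possible), giving 3 unpaired electrons.

3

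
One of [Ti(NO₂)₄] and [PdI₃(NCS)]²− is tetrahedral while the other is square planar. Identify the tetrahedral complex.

[Ti(NO₂)₄]

For [Ti(NO₂)₄]: Summing ligand charges against the 0 overall charge gives an oxidation state of +4 for titanium. Titanium is a group-4 element; Ti(IV) is therefore d⁰. A d⁰ ion has no crystal-field stabilisation preference between square planar and tetrahedral, so four ligands adopt the sterically favoured tetrahedral geometry. → tetrahedral.
For [PdI₃(NCS)]²−: Summing ligand charges against the −2 overall charge gives an oxidation state of +2 for palladium. Palladium is a group-10 element; Pd(II) is therefore d⁸. A 4d d⁸ ion has a large crystal-field splitting; square planar leaves the high-energy d_{x²−y²} orbital empty and maximises CFSE. → square planar.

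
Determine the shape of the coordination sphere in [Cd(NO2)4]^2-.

tetrahedral

Each nitro (N-bound nitrite) is −1; balancing the −2 overall charge requires Cd(II).
Cd sits in group 12, so the d-electron count is 12 − 2 = 10.
With 4 monodentate ligands the coordination number is 4.
A d¹⁰ ion has no crystal-field stabilisation preference between square planar and tetrahedral, so four ligands adopt the sterically favoured tetrahedral geometry.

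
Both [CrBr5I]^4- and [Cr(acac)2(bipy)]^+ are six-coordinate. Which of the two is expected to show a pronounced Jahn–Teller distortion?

[CrBr5I]^4-

[CrBr5I]^4-: Ligand charges: each bromide is −1; each iodide is −1. With an overall charge of −4 the chromium centre must be in the +2 oxidation state. Cr sits in group 6, so the d-electron count is 6 − 2 = 4. Bromide and iodide are weak-field ligands for a first-row metal, so the complex is high-spin. The t₂g³e_g¹ (high-spin) configuration has an unevenly filled e_g set; the Jahn–Teller theorem predicts a tetragonal distortion (typically axial elongation) to lift the degeneracy.
[Cr(acac)2(bipy)]^+: Each acetylacetonate is −1; 2,2′-bipyridine is neutral; balancing the +1 overall charge requires Cr(III). Group 6 minus oxidation state 3 gives a d³ configuration. The d³ configuration leaves the e_g set evenly filled (or empty) — no strong Jahn–Teller driving force.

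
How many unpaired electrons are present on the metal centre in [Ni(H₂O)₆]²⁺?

Summing ligand charges against the +2 overall charge gives an oxidation state of +2 for nickel.
Nickel is a group-10 element; Ni(II) is therefore d⁸.
In an octahedral field the d⁸ configuration is t₂g⁶e_g² (only one arrangement possible), giving 2 unpaired electrons.

2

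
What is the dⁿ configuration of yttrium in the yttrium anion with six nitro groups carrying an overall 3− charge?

d⁰

Summing ligand charges against the −3 overall charge gives an oxidation state of +3 for yttrium.
Group 3 minus oxidation state 3 gives a d⁰ configuration.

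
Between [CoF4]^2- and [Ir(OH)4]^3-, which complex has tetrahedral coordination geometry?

[CoF4]^2-

For [CoF4]^2-: Summing ligand charges against the −2 overall charge gives an oxidation state of +2 for cobalt. Cobalt is a group-9 element; Co(II) is therefore d⁷. For a high-spin 3d d⁷ ion with weak-field ligands the small Δₜ gives little square-planar CFSE advantage, so four ligands adopt the sterically favoured tetrahedral geometry. → tetrahedral.
For [Ir(OH)4]^3-: Summing ligand charges against the −3 overall charge gives an oxidation state of +1 for iridium. Group 9 minus oxidation state 1 gives a d⁸ configuration. A 5d d⁸ ion has a large crystal-field splitting; square planar leaves the high-energy d_{x²−y²} orbital empty and maximises CFSE. → square planar.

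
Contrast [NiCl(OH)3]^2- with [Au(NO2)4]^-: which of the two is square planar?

[Au(NO2)4]^-

For [NiCl(OH)3]^2-: Each chloride is −1; each hydroxide is −1; balancing the −2 overall charge requires Ni(II). Nickel is a group-10 element; Ni(II) is therefore d⁸. Chloride and hydroxide are weak-field ligands. With weak-field ligands the CFSE gain from square planar is small, so a 3d d⁸ ion takes the sterically preferred tetrahedral geometry. → tetrahedral.
For [Au(NO2)4]^-: Summing ligand charges against the −1 overall charge gives an oxidation state of +3 for gold. Au sits in group 11, so the d-electron count is 11 − 3 = 8. A 5d d⁸ ion has a large crystal-field splitting; square planar leaves the high-energy d_{x²−y²} orbital empty and maximises CFSE. → square planar.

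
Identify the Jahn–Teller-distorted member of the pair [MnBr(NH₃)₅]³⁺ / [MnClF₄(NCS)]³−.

[MnClF₄(NCS)]³−

[MnBr(NH₃)₅]³⁺: Summing ligand charges against the +3 overall charge gives an oxidation state of +4 for manganese. Manganese is a group-7 element; Mn(IV) is therefore d³. The d³ configuration leaves the e_g set evenly filled (or empty) — no strong Jahn–Teller driving force.
[MnClF₄(NCS)]³−: Summing ligand charges against the −3 overall charge gives an oxidation state of +3 for manganese. Mn sits in group 7, so the d-electron count is 7 − 3 = 4. Chloride, fluoride, and isothiocyanate are weak-field ligands for a first-row metal, so the complex is high-spin. The t₂g³e_g¹ (high-spin) configuration has an unevenly filled e_g set; the Jahn–Teller theorem predicts a tetragonal distortion (typically axial elongation) to lift the degeneracy.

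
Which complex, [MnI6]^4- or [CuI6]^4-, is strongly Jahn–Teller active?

[MnI6]^4-: Ligand charges: each iodide is −1. With an overall charge of −4 the manganese centre must be in the +2 oxidation state. Mn sits in group 7, so the d-electron count is 7 − 2 = 5. Iodide is a weak-field ligand for a first-row metal, so the complex is high-spin. The d⁵ configuration leaves the e_g set evenly filled (or empty) — no strong Jahn–Teller driving force.
[CuI6]^4-: Ligand charges: each iodide is −1. With an overall charge of −4 the copper centre must be in the +2 oxidation state. Group 11 minus oxidation state 2 gives a d⁹ configuration. The t₂g⁶e_g³ configuration has an unevenly filled e_g set; the Jahn–Teller theorem predicts a tetragonal distortion (typically axial elongation) to lift the degeneracy.

[CuI6]^4-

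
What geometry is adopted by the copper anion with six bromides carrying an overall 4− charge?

octahedral

Summing ligand charges against the −4 overall charge gives an oxidation state of +2 for copper.
Group 11 minus oxidation state 2 gives a d⁹ configuration.
Coordination number: 6.
Six donors around a single metal centre give an octahedral coordination sphere.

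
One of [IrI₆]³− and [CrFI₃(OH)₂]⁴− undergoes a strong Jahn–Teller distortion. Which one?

[CrFI₃(OH)₂]⁴−

[IrI₆]³−: Summing ligand charges against the −3 overall charge gives an oxidation state of +3 for iridium. Ir sits in group 9, so the d-electron count is 9 − 3 = 6. A 5d ion has a large Δₒ and is invariably low-spin. The d⁶ configuration leaves the e_g set evenly filled (or empty) — no strong Jahn–Teller driving force.
[CrFI₃(OH)₂]⁴−: Each fluoride is −1; each iodide is −1; each hydroxide is −1; balancing the −4 overall charge requires Cr(II). Cr sits in group 6, so the d-electron count is 6 − 2 = 4. Fluoride, hydroxide, and iodide are weak-field ligands for a first-row metal, so the complex is high-spin. The t₂g³e_g¹ (high-spin) configuration has an unevenly filled e_g set; the Jahn–Teller theorem predicts a tetragonal distortion (typically axial elongation) to lift the degeneracy.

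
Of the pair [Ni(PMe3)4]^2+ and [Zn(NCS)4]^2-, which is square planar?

[Ni(PMe3)4]^2+

For [Ni(PMe3)4]^2+: Summing ligand charges against the +2 overall charge gives an oxidation state of +2 for nickel. Nickel is a group-10 element; Ni(II) is therefore d⁸. Trimethylphosphine is a strong-field ligand (high in the spectrochemical series). A 3d d⁸ ion with strong-field ligands gains enough CFSE to favour square planar over tetrahedral. → square planar.
For [Zn(NCS)4]^2-: Summing ligand charges against the −2 overall charge gives an oxidation state of +2 for zinc. Zinc is a group-12 element; Zn(II) is therefore d¹⁰. A d¹⁰ ion has no crystal-field stabilisation preference between square planar and tetrahedral, so four ligands adopt the sterically favoured tetrahedral geometry. → tetrahedral.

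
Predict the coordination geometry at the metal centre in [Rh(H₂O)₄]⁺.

Summing ligand charges against the +1 overall charge gives an oxidation state of +1 for rhodium.
Rhodium is a group-9 element; Rh(I) is therefore d⁸.
With 4 monodentate ligands the coordination number is 4.
A 4d d⁸ ion has a large crystal-field splitting; square planar leaves the high-energy d_{x²−y²} orbital empty and maximises CFSE.

square planar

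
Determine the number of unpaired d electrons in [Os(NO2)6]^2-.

2 unpaired electrons

Summing ligand charges against the −2 overall charge gives an oxidation state of +4 for osmium.
Group 8 minus oxidation state 4 gives a d⁴ configuration.
The spin state decides the count: a 5d ion has a large Δₒ and is invariably low-spin.
An octahedral low-spin d⁴ ion is t₂g⁴e_g⁰, giving 2 unpaired electrons.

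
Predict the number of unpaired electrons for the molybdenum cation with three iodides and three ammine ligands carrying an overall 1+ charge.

Ligand charges: each iodide is −1; ammonia is neutral. With an overall charge of +1 the molybdenum centre must be in the +4 oxidation state.
Molybdenum is a group-6 element; Mo(IV) is therefore d².
In an octahedral field the d² configuration is t₂g²e_g⁰ (only one arrangement possible), giving 2 unpaired electrons.

2 unpaired electrons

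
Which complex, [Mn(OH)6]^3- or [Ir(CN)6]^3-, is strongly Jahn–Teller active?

[Mn(OH)6]^3-: Each hydroxide is −1; balancing the −3 overall charge requires Mn(III). Group 7 minus oxidation state 3 gives a d⁴ configuration. Hydroxide is a weak-field ligand for a first-row metal, so the complex is high-spin. The t₂g³e_g¹ (high-spin) configuration has an unevenly filled e_g set; the Jahn–Teller theorem predicts a tetragonal distortion (typically axial elongation) to lift the degeneracy.
[Ir(CN)6]^3-: Ligand charges: each cyanide is −1. With an overall charge of −3 the iridium centre must be in the +3 oxidation state. Ir sits in group 9, so the d-electron count is 9 − 3 = 6. A 5d ion has a large Δₒ and is invariably low-spin. The d⁶ configuration leaves the e_g set evenly filled (or empty) — no strong Jahn–Teller driving force.

[Mn(OH)6]^3-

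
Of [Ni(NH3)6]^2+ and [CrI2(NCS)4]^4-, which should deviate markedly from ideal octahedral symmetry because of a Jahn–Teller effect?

[Ni(NH3)6]^2+: Ligand charges: ammonia is neutral. With an overall charge of +2 the nickel centre must be in the +2 oxidation state. Nickel is a group-10 element; Ni(II) is therefore d⁸. The d⁸ configuration leaves the e_g set evenly filled (or empty) — no strong Jahn–Teller driving force.
[CrI2(NCS)4]^4-: Each iodide is −1; each isothiocyanate is −1; balancing the −4 overall charge requires Cr(II). Group 6 minus oxidation state 2 gives a d⁴ configuration. Iodide and isothiocyanate are weak-field ligands for a first-row metal, so the complex is high-spin. The t₂g³e_g¹ (high-spin) configuration has an unevenly filled e_g set; the Jahn–Teller theorem predicts a tetragonal distortion (typically axial elongation) to lift the degeneracy.

[CrI2(NCS)4]^4-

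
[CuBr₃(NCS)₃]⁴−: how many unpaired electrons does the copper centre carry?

Summing ligand charges against the −4 overall charge gives an oxidation state of +2 for copper.
Group 11 minus oxidation state 2 gives a d⁹ configuration.
In an octahedral field the d⁹ configuration is t₂g⁶e_g³ (only one arrangement possible), giving 1 unpaired electron.

1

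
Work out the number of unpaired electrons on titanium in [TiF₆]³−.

Ligand charges: each fluoride is −1. With an overall charge of −3 the titanium centre must be in the +3 oxidation state.
Titanium is a group-4 element; Ti(III) is therefore d¹.
In an octahedral field the d¹ configuration is t₂g¹e_g⁰ (only one arrangement possible), giving 1 unpaired electron.

1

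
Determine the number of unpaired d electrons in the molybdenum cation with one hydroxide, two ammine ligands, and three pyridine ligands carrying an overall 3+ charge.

Summing ligand charges against the +3 overall charge gives an oxidation state of +4 for molybdenum.
Group 6 minus oxidation state 4 gives a d² configuration.
In an octahedral field the d² configuration is t₂g²e_g⁰ (only one arrangement possible), giving 2 unpaired electrons.

2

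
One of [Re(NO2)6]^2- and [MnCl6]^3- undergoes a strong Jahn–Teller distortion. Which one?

[MnCl6]^3-

[Re(NO2)6]^2-: Ligand charges: each nitro (N-bound nitrite) is −1. With an overall charge of −2 the rhenium centre must be in the +4 oxidation state. Rhenium is a group-7 element; Re(IV) is therefore d³. The d³ configuration leaves the e_g set evenly filled (or empty) — no strong Jahn–Teller driving force.
[MnCl6]^3-: Each chloride is −1; balancing the −3 overall charge requires Mn(III). Mn sits in group 7, so the d-electron count is 7 − 3 = 4. Chloride is a weak-field ligand for a first-row metal, so the complex is high-spin. The t₂g³e_g¹ (high-spin) configuration has an unevenly filled e_g set; the Jahn–Teller theorem predicts a tetragonal distortion (typically axial elongation) to lift the degeneracy.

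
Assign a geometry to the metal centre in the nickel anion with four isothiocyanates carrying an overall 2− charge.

tetrahedral

Each isothiocyanate is −1; balancing the −2 overall charge requires Ni(II).
Ni sits in group 10, so the d-electron count is 10 − 2 = 8.
Coordination number: 4.
Isothiocyanate is a weak-field ligand.
With weak-field ligands the CFSE gain from square planar is small, so a 3d d⁸ ion takes the sterically preferred tetrahedral geometry.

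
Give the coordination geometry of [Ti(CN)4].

Each cyanide is −1; balancing the 0 overall charge requires Ti(IV).
Ti sits in group 4, so the d-electron count is 4 − 4 = 0.
With 4 monodentate ligands the coordination number is 4.
A d⁰ ion has no crystal-field stabilisation preference between square planar and tetrahedral, so four ligands adopt the sterically favoured tetrahedral geometry.

tetrahedral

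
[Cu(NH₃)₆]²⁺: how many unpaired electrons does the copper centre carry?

Summing ligand charges against the +2 overall charge gives an oxidation state of +2 for copper.
Group 11 minus oxidation state 2 gives a d⁹ configuration.
In an octahedral field the d⁹ configuration is t₂g⁶e_g³ (only one arrangement possible), giving 1 unpaired electron.

1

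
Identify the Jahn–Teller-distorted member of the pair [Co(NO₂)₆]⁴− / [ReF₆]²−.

[Co(NO₂)₆]⁴−

[Co(NO₂)₆]⁴−: Ligand charges: each nitro (N-bound nitrite) is −1. With an overall charge of −4 the cobalt centre must be in the +2 oxidation state. Group 9 minus oxidation state 2 gives a d⁷ configuration. Nitro (N-bound nitrite) is a strong-field ligand (high in the spectrochemical series) for a first-row metal, so the complex is low-spin. The t₂g⁶e_g¹ (low-spin) configuration has an unevenly filled e_g set; the Jahn–Teller theorem predicts a tetragonal distortion (typically axial elongation) to lift the degeneracy.
[ReF₆]²−: Ligand charges: each fluoride is −1. With an overall charge of −2 the rhenium centre must be in the +4 oxidation state. Group 7 minus oxidation state 4 gives a d³ configuration. The d³ configuration leaves the e_g set evenly filled (or empty) — no strong Jahn–Teller driving force.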